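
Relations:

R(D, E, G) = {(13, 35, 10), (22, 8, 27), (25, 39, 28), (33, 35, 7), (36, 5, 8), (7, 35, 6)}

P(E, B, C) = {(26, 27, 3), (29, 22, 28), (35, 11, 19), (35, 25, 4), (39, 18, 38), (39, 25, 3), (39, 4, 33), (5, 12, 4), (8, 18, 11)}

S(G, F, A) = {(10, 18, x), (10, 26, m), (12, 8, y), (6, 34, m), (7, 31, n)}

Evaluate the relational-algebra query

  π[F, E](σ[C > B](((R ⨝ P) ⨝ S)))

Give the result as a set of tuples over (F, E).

Joining R and P on E yields {(13, 35, 10, 11, 19), (13, 35, 10, 25, 4), (22, 8, 27, 18, 11), (25, 39, 28, 18, 38), (25, 39, 28, 25, 3), (25, 39, 28, 4, 33), (33, 35, 7, 11, 19), (33, 35, 7, 25, 4), (36, 5, 8, 12, 4), (7, 35, 6, 11, 19), (7, 35, 6, 25, 4)}.
Joining (R ⨝ P) and S on G yields {(13, 35, 10, 11, 19, 18, x), (13, 35, 10, 11, 19, 26, m), (13, 35, 10, 25, 4, 18, x), (13, 35, 10, 25, 4, 26, m), (33, 35, 7, 11, 19, 31, n), (33, 35, 7, 25, 4, 31, n), (7, 35, 6, 11, 19, 34, m), (7, 35, 6, 25, 4, 34, m)}.
Filtering on C > B leaves {(13, 35, 10, 11, 19, 18, x), (13, 35, 10, 11, 19, 26, m), (33, 35, 7, 11, 19, 31, n), (7, 35, 6, 11, 19, 34, m)}.
Projecting to F, E: {(18, 35), (26, 35), (31, 35), (34, 35)}

{(18, 35), (26, 35), (31, 35), (34, 35)}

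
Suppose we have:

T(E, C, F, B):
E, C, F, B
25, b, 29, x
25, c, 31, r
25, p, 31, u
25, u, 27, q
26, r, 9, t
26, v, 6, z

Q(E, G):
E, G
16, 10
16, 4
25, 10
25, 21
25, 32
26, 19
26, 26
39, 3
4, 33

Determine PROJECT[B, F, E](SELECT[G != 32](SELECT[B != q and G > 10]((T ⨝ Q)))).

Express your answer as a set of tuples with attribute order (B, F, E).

{(r, 31, 25), (t, 9, 26), (u, 31, 25), (x, 29, 25), (z, 6, 26)}

T ⋈ Q (natural join on E): {(25, b, 29, x, 10), (25, b, 29, x, 21), (25, b, 29, x, 32), (25, c, 31, r, 10), (25, c, 31, r, 21), (25, c, 31, r, 32), (25, p, 31, u, 10), (25, p, 31, u, 21), (25, p, 31, u, 32), (25, u, 27, q, 10), (25, u, 27, q, 21), (25, u, 27, q, 32), (26, r, 9, t, 19), (26, r, 9, t, 26), (26, v, 6, z, 19), (26, v, 6, z, 26)}
Selection B != q and G > 10: {(25, b, 29, x, 21), (25, b, 29, x, 32), (25, c, 31, r, 21), (25, c, 31, r, 32), (25, p, 31, u, 21), (25, p, 31, u, 32), (26, r, 9, t, 19), (26, r, 9, t, 26), (26, v, 6, z, 19), (26, v, 6, z, 26)}
Selection G != 32: {(25, b, 29, x, 21), (25, c, 31, r, 21), (25, p, 31, u, 21), (26, r, 9, t, 19), (26, r, 9, t, 26), (26, v, 6, z, 19), (26, v, 6, z, 26)}
π[B, F, E]: project onto (B, F, E) (2 duplicate(s) eliminated) → {(r, 31, 25), (t, 9, 26), (u, 31, 25), (x, 29, 25), (z, 6, 26)}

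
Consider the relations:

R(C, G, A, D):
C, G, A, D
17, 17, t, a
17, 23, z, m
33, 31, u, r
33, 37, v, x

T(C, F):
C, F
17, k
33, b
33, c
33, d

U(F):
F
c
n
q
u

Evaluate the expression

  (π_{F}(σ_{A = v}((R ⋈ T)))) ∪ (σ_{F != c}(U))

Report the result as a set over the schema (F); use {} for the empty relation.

{b, c, d, n, q, u}

R ⋈ T (natural join on C): {(17, 17, t, a, k), (17, 23, z, m, k), (33, 31, u, r, b), (33, 31, u, r, c), (33, 31, u, r, d), (33, 37, v, x, b), (33, 37, v, x, c), (33, 37, v, x, d)}
Filtering on A = v leaves {(33, 37, v, x, b), (33, 37, v, x, c), (33, 37, v, x, d)}.
π[F]: project onto (F) → {b, c, d}
Filtering on F != c leaves {n, q, u}.
Union: {b, c, d} with {n, q, u} → {b, c, d, n, q, u}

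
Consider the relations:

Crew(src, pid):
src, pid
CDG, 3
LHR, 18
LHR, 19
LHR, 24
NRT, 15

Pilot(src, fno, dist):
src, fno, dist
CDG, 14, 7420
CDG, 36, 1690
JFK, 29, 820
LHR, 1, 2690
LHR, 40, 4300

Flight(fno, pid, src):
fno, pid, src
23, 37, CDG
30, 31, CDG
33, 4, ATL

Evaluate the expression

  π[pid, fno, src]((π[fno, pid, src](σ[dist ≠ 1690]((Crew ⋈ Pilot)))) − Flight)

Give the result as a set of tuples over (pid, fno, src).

Natural join on src: {(CDG, 3, 14, 7420), (CDG, 3, 36, 1690), (LHR, 18, 1, 2690), (LHR, 18, 40, 4300), (LHR, 19, 1, 2690), (LHR, 19, 40, 4300), (LHR, 24, 1, 2690), (LHR, 24, 40, 4300)}
σ[dist ≠ 1690]: keep tuples satisfying dist ≠ 1690 → {(CDG, 3, 14, 7420), (LHR, 18, 1, 2690), (LHR, 18, 40, 4300), (LHR, 19, 1, 2690), (LHR, 19, 40, 4300), (LHR, 24, 1, 2690), (LHR, 24, 40, 4300)}
Projecting to fno, pid, src: {(1, 18, LHR), (1, 19, LHR), (1, 24, LHR), (14, 3, CDG), (40, 18, LHR), (40, 19, LHR), (40, 24, LHR)}
Taking the difference: {(1, 18, LHR), (1, 19, LHR), (1, 24, LHR), (14, 3, CDG), (40, 18, LHR), (40, 19, LHR), (40, 24, LHR)}
Projecting to pid, fno, src: {(18, 1, LHR), (18, 40, LHR), (19, 1, LHR), (19, 40, LHR), (24, 1, LHR), (24, 40, LHR), (3, 14, CDG)}

{(18, 1, LHR), (18, 40, LHR), (19, 1, LHR), (19, 40, LHR), (24, 1, LHR), (24, 40, LHR), (3, 14, CDG)}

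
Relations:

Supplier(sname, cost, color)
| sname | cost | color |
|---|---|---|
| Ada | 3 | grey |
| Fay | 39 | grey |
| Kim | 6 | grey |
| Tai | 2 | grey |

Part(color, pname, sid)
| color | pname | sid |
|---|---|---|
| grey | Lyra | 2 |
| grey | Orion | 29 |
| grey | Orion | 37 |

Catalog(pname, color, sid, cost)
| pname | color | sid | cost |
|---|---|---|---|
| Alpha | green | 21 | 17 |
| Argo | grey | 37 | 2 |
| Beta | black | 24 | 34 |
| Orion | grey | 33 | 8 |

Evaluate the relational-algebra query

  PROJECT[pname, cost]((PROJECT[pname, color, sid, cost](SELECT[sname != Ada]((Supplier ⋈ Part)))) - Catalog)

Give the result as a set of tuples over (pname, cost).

{(Lyra, 2), (Lyra, 39), (Lyra, 6), (Orion, 2), (Orion, 39), (Orion, 6)}

Joining Supplier and Part on color yields {(Ada, 3, grey, Lyra, 2), (Ada, 3, grey, Orion, 29), (Ada, 3, grey, Orion, 37), (Fay, 39, grey, Lyra, 2), (Fay, 39, grey, Orion, 29), (Fay, 39, grey, Orion, 37), (Kim, 6, grey, Lyra, 2), (Kim, 6, grey, Orion, 29), (Kim, 6, grey, Orion, 37), (Tai, 2, grey, Lyra, 2), (Tai, 2, grey, Orion, 29), (Tai, 2, grey, Orion, 37)}.
σ[sname != Ada]: keep tuples satisfying sname != Ada → {(Fay, 39, grey, Lyra, 2), (Fay, 39, grey, Orion, 29), (Fay, 39, grey, Orion, 37), (Kim, 6, grey, Lyra, 2), (Kim, 6, grey, Orion, 29), (Kim, 6, grey, Orion, 37), (Tai, 2, grey, Lyra, 2), (Tai, 2, grey, Orion, 29), (Tai, 2, grey, Orion, 37)}
Keep only column(s) pname, color, sid, cost: {(Lyra, grey, 2, 2), (Lyra, grey, 2, 39), (Lyra, grey, 2, 6), (Orion, grey, 29, 2), (Orion, grey, 29, 39), (Orion, grey, 29, 6), (Orion, grey, 37, 2), (Orion, grey, 37, 39), (Orion, grey, 37, 6)}
Set difference of the two operands is {(Lyra, grey, 2, 2), (Lyra, grey, 2, 39), (Lyra, grey, 2, 6), (Orion, grey, 29, 2), (Orion, grey, 29, 39), (Orion, grey, 29, 6), (Orion, grey, 37, 2), (Orion, grey, 37, 39), (Orion, grey, 37, 6)}.
Keep only column(s) pname, cost (3 duplicate(s) eliminated): {(Lyra, 2), (Lyra, 39), (Lyra, 6), (Orion, 2), (Orion, 39), (Orion, 6)}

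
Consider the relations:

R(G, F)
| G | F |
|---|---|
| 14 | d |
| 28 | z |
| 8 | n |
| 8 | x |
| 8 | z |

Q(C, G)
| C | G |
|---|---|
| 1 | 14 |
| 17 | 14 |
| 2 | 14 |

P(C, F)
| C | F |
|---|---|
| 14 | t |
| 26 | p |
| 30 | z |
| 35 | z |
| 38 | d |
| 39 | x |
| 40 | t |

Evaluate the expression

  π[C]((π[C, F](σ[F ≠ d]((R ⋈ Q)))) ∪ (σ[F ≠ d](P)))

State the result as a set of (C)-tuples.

Natural join on G: {(14, d, 1), (14, d, 17), (14, d, 2)}
Selection F ≠ d: {}
π[C, F]: project onto (C, F) → {}
Selection F ≠ d: {(14, t), (26, p), (30, z), (35, z), (39, x), (40, t)}
Union: {} with {(14, t), (26, p), (30, z), (35, z), (39, x), (40, t)} → {(14, t), (26, p), (30, z), (35, z), (39, x), (40, t)}
π[C]: project onto (C) → {14, 26, 30, 35, 39, 40}

{14, 26, 30, 35, 39, 40}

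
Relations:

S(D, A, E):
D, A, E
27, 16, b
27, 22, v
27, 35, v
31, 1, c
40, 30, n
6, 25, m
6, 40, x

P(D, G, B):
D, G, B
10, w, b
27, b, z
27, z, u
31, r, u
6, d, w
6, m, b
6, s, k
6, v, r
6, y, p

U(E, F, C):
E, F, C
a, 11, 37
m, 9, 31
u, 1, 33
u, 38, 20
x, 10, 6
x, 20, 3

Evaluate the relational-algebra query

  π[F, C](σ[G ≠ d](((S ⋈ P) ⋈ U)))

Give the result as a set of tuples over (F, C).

Natural join on D: {(27, 16, b, b, z), (27, 16, b, z, u), (27, 22, v, b, z), (27, 22, v, z, u), (27, 35, v, b, z), (27, 35, v, z, u), (31, 1, c, r, u), (6, 25, m, d, w), (6, 25, m, m, b), (6, 25, m, s, k), (6, 25, m, v, r), (6, 25, m, y, p), (6, 40, x, d, w), (6, 40, x, m, b), (6, 40, x, s, k), (6, 40, x, v, r), (6, 40, x, y, p)}
Natural join on E: {(6, 25, m, d, w, 9, 31), (6, 25, m, m, b, 9, 31), (6, 25, m, s, k, 9, 31), (6, 25, m, v, r, 9, 31), (6, 25, m, y, p, 9, 31), (6, 40, x, d, w, 10, 6), (6, 40, x, d, w, 20, 3), (6, 40, x, m, b, 10, 6), (6, 40, x, m, b, 20, 3), (6, 40, x, s, k, 10, 6), (6, 40, x, s, k, 20, 3), (6, 40, x, v, r, 10, 6), (6, 40, x, v, r, 20, 3), (6, 40, x, y, p, 10, 6), (6, 40, x, y, p, 20, 3)}
Selection G ≠ d: {(6, 25, m, m, b, 9, 31), (6, 25, m, s, k, 9, 31), (6, 25, m, v, r, 9, 31), (6, 25, m, y, p, 9, 31), (6, 40, x, m, b, 10, 6), (6, 40, x, m, b, 20, 3), (6, 40, x, s, k, 10, 6), (6, 40, x, s, k, 20, 3), (6, 40, x, v, r, 10, 6), (6, 40, x, v, r, 20, 3), (6, 40, x, y, p, 10, 6), (6, 40, x, y, p, 20, 3)}
π[F, C]: project onto (F, C) (9 duplicate(s) eliminated) → {(10, 6), (20, 3), (9, 31)}

{(10, 6), (20, 3), (9, 31)}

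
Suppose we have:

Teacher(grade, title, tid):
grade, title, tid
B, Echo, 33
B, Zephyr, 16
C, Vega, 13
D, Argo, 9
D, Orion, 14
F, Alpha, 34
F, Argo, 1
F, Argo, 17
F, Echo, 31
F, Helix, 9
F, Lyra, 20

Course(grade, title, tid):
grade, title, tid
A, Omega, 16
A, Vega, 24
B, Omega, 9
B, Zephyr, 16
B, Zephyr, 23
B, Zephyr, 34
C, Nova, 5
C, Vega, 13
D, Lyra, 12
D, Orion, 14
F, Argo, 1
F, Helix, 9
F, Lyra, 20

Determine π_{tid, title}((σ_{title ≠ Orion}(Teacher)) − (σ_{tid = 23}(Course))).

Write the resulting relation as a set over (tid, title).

Selection title ≠ Orion: {(B, Echo, 33), (B, Zephyr, 16), (C, Vega, 13), (D, Argo, 9), (F, Alpha, 34), (F, Argo, 1), (F, Argo, 17), (F, Echo, 31), (F, Helix, 9), (F, Lyra, 20)}
Selection tid = 23: {(B, Zephyr, 23)}
Taking the difference: {(B, Echo, 33), (B, Zephyr, 16), (C, Vega, 13), (D, Argo, 9), (F, Alpha, 34), (F, Argo, 1), (F, Argo, 17), (F, Echo, 31), (F, Helix, 9), (F, Lyra, 20)}
Keep only column(s) tid, title: {(1, Argo), (13, Vega), (16, Zephyr), (17, Argo), (20, Lyra), (31, Echo), (33, Echo), (34, Alpha), (9, Argo), (9, Helix)}

{(1, Argo), (13, Vega), (16, Zephyr), (17, Argo), (20, Lyra), (31, Echo), (33, Echo), (34, Alpha), (9, Argo), (9, Helix)}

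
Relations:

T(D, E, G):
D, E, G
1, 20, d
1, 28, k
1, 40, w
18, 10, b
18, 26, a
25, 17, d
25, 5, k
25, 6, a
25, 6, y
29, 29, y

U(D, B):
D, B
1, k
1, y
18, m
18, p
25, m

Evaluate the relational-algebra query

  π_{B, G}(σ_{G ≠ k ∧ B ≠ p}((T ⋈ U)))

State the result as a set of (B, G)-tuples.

{(k, d), (k, w), (m, a), (m, b), (m, d), (m, y), (y, d), (y, w)}

Joining T and U on D yields {(1, 20, d, k), (1, 20, d, y), (1, 28, k, k), (1, 28, k, y), (1, 40, w, k), (1, 40, w, y), (18, 10, b, m), (18, 10, b, p), (18, 26, a, m), (18, 26, a, p), (25, 17, d, m), (25, 5, k, m), (25, 6, a, m), (25, 6, y, m)}.
Apply σ_{G ≠ k ∧ B ≠ p}; surviving tuples: {(1, 20, d, k), (1, 20, d, y), (1, 40, w, k), (1, 40, w, y), (18, 10, b, m), (18, 26, a, m), (25, 17, d, m), (25, 6, a, m), (25, 6, y, m)}
Keep only column(s) B, G (1 duplicate(s) eliminated): {(k, d), (k, w), (m, a), (m, b), (m, d), (m, y), (y, d), (y, w)}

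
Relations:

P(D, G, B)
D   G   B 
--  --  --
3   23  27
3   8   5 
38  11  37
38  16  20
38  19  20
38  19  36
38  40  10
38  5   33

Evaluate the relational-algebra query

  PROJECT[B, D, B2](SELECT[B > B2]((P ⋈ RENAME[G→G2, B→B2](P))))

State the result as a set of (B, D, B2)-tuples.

ρ[G→G2, B→B2]: schema becomes (D, G2, B2); tuples unchanged.
Natural join on D: {(3, 23, 27, 23, 27), (3, 23, 27, 8, 5), (3, 8, 5, 23, 27), (3, 8, 5, 8, 5), (38, 11, 37, 11, 37), (38, 11, 37, 16, 20), (38, 11, 37, 19, 20), (38, 11, 37, 19, 36), (38, 11, 37, 40, 10), (38, 11, 37, 5, 33), (38, 16, 20, 11, 37), (38, 16, 20, 16, 20), (38, 16, 20, 19, 20), (38, 16, 20, 19, 36), (38, 16, 20, 40, 10), (38, 16, 20, 5, 33), (38, 19, 20, 11, 37), (38, 19, 20, 16, 20), (38, 19, 20, 19, 20), (38, 19, 20, 19, 36), (38, 19, 20, 40, 10), (38, 19, 20, 5, 33), (38, 19, 36, 11, 37), (38, 19, 36, 16, 20), (38, 19, 36, 19, 20), (38, 19, 36, 19, 36), (38, 19, 36, 40, 10), (38, 19, 36, 5, 33), (38, 40, 10, 11, 37), (38, 40, 10, 16, 20), (38, 40, 10, 19, 20), (38, 40, 10, 19, 36), (38, 40, 10, 40, 10), (38, 40, 10, 5, 33), (38, 5, 33, 11, 37), (38, 5, 33, 16, 20), (38, 5, 33, 19, 20), (38, 5, 33, 19, 36), (38, 5, 33, 40, 10), (38, 5, 33, 5, 33)}
σ[B > B2]: keep tuples satisfying B > B2 → {(3, 23, 27, 8, 5), (38, 11, 37, 16, 20), (38, 11, 37, 19, 20), (38, 11, 37, 19, 36), (38, 11, 37, 40, 10), (38, 11, 37, 5, 33), (38, 16, 20, 40, 10), (38, 19, 20, 40, 10), (38, 19, 36, 16, 20), (38, 19, 36, 19, 20), (38, 19, 36, 40, 10), (38, 19, 36, 5, 33), (38, 5, 33, 16, 20), (38, 5, 33, 19, 20), (38, 5, 33, 40, 10)}
Projecting to B, D, B2 (4 duplicate(s) eliminated): {(20, 38, 10), (27, 3, 5), (33, 38, 10), (33, 38, 20), (36, 38, 10), (36, 38, 20), (36, 38, 33), (37, 38, 10), (37, 38, 20), (37, 38, 33), (37, 38, 36)}

{(20, 38, 10), (27, 3, 5), (33, 38, 10), (33, 38, 20), (36, 38, 10), (36, 38, 20), (36, 38, 33), (37, 38, 10), (37, 38, 20), (37, 38, 33), (37, 38, 36)}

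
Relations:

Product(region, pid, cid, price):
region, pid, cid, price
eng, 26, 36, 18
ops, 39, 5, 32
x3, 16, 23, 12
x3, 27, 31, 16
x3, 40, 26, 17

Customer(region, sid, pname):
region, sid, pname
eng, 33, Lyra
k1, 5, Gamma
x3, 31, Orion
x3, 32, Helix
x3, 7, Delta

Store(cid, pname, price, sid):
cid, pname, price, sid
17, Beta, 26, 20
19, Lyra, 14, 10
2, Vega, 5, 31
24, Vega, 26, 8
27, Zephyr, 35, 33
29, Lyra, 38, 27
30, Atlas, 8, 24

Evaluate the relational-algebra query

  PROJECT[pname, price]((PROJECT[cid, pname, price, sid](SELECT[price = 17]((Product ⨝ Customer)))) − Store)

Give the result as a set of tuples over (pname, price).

{(Delta, 17), (Helix, 17), (Orion, 17)}

Product ⋈ Customer (natural join on region): {(eng, 26, 36, 18, 33, Lyra), (x3, 16, 23, 12, 31, Orion), (x3, 16, 23, 12, 32, Helix), (x3, 16, 23, 12, 7, Delta), (x3, 27, 31, 16, 31, Orion), (x3, 27, 31, 16, 32, Helix), (x3, 27, 31, 16, 7, Delta), (x3, 40, 26, 17, 31, Orion), (x3, 40, 26, 17, 32, Helix), (x3, 40, 26, 17, 7, Delta)}
Apply σ_{price = 17}; surviving tuples: {(x3, 40, 26, 17, 31, Orion), (x3, 40, 26, 17, 32, Helix), (x3, 40, 26, 17, 7, Delta)}
Keep only column(s) cid, pname, price, sid: {(26, Delta, 17, 7), (26, Helix, 17, 32), (26, Orion, 17, 31)}
Set difference of the two operands is {(26, Delta, 17, 7), (26, Helix, 17, 32), (26, Orion, 17, 31)}.
Keep only column(s) pname, price: {(Delta, 17), (Helix, 17), (Orion, 17)}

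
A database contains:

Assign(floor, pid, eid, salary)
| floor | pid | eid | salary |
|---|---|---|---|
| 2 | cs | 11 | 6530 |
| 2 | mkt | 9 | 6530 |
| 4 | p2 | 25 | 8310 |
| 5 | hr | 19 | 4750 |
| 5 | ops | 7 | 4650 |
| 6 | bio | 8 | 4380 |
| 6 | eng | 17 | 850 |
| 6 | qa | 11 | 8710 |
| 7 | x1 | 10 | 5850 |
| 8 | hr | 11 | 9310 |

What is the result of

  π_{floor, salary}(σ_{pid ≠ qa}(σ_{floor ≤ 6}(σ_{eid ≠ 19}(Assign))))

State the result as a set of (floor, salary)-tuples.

{(2, 6530), (4, 8310), (5, 4650), (6, 4380), (6, 850)}

σ[eid ≠ 19]: keep tuples satisfying eid ≠ 19 → {(2, cs, 11, 6530), (2, mkt, 9, 6530), (4, p2, 25, 8310), (5, ops, 7, 4650), (6, bio, 8, 4380), (6, eng, 17, 850), (6, qa, 11, 8710), (7, x1, 10, 5850), (8, hr, 11, 9310)}
σ[floor ≤ 6]: keep tuples satisfying floor ≤ 6 → {(2, cs, 11, 6530), (2, mkt, 9, 6530), (4, p2, 25, 8310), (5, ops, 7, 4650), (6, bio, 8, 4380), (6, eng, 17, 850), (6, qa, 11, 8710)}
σ[pid ≠ qa]: keep tuples satisfying pid ≠ qa → {(2, cs, 11, 6530), (2, mkt, 9, 6530), (4, p2, 25, 8310), (5, ops, 7, 4650), (6, bio, 8, 4380), (6, eng, 17, 850)}
Projecting to floor, salary (1 duplicate(s) eliminated): {(2, 6530), (4, 8310), (5, 4650), (6, 4380), (6, 850)}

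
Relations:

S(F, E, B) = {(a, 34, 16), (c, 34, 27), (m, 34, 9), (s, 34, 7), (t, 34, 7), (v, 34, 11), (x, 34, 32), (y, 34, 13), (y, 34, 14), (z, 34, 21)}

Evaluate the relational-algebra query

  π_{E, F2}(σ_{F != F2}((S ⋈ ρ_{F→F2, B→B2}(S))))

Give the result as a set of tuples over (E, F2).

ρ[F→F2, B→B2]: schema becomes (F2, E, B2); tuples unchanged.
Natural join on E: {(a, 34, 16, a, 16), (a, 34, 16, c, 27), (a, 34, 16, m, 9), (a, 34, 16, s, 7), (a, 34, 16, t, 7), (a, 34, 16, v, 11), (a, 34, 16, x, 32), (a, 34, 16, y, 13), (a, 34, 16, y, 14), (a, 34, 16, z, 21), (c, 34, 27, a, 16), (c, 34, 27, c, 27), (c, 34, 27, m, 9), (c, 34, 27, s, 7), (c, 34, 27, t, 7), (c, 34, 27, v, 11), (c, 34, 27, x, 32), (c, 34, 27, y, 13), (c, 34, 27, y, 14), (c, 34, 27, z, 21), (m, 34, 9, a, 16), (m, 34, 9, c, 27), (m, 34, 9, m, 9), (m, 34, 9, s, 7), (m, 34, 9, t, 7), (m, 34, 9, v, 11), (m, 34, 9, x, 32), (m, 34, 9, y, 13), (m, 34, 9, y, 14), (m, 34, 9, z, 21), (s, 34, 7, a, 16), (s, 34, 7, c, 27), (s, 34, 7, m, 9), (s, 34, 7, s, 7), (s, 34, 7, t, 7), (s, 34, 7, v, 11), (s, 34, 7, x, 32), (s, 34, 7, y, 13), (s, 34, 7, y, 14), (s, 34, 7, z, 21), (t, 34, 7, a, 16), (t, 34, 7, c, 27), (t, 34, 7, m, 9), (t, 34, 7, s, 7), (t, 34, 7, t, 7), (t, 34, 7, v, 11), (t, 34, 7, x, 32), (t, 34, 7, y, 13), (t, 34, 7, y, 14), (t, 34, 7, z, 21), (v, 34, 11, a, 16), (v, 34, 11, c, 27), (v, 34, 11, m, 9), (v, 34, 11, s, 7), (v, 34, 11, t, 7), (v, 34, 11, v, 11), (v, 34, 11, x, 32), (v, 34, 11, y, 13), (v, 34, 11, y, 14), (v, 34, 11, z, 21), (x, 34, 32, a, 16), (x, 34, 32, c, 27), (x, 34, 32, m, 9), (x, 34, 32, s, 7), (x, 34, 32, t, 7), (x, 34, 32, v, 11), (x, 34, 32, x, 32), (x, 34, 32, y, 13), (x, 34, 32, y, 14), (x, 34, 32, z, 21), (y, 34, 13, a, 16), (y, 34, 13, c, 27), (y, 34, 13, m, 9), (y, 34, 13, s, 7), (y, 34, 13, t, 7), (y, 34, 13, v, 11), (y, 34, 13, x, 32), (y, 34, 13, y, 13), (y, 34, 13, y, 14), (y, 34, 13, z, 21), (y, 34, 14, a, 16), (y, 34, 14, c, 27), (y, 34, 14, m, 9), (y, 34, 14, s, 7), (y, 34, 14, t, 7), (y, 34, 14, v, 11), (y, 34, 14, x, 32), (y, 34, 14, y, 13), (y, 34, 14, y, 14), (y, 34, 14, z, 21), (z, 34, 21, a, 16), (z, 34, 21, c, 27), (z, 34, 21, m, 9), (z, 34, 21, s, 7), (z, 34, 21, t, 7), (z, 34, 21, v, 11), (z, 34, 21, x, 32), (z, 34, 21, y, 13), (z, 34, 21, y, 14), (z, 34, 21, z, 21)}
σ[F != F2]: keep tuples satisfying F != F2 → {(a, 34, 16, c, 27), (a, 34, 16, m, 9), (a, 34, 16, s, 7), (a, 34, 16, t, 7), (a, 34, 16, v, 11), (a, 34, 16, x, 32), (a, 34, 16, y, 13), (a, 34, 16, y, 14), (a, 34, 16, z, 21), (c, 34, 27, a, 16), (c, 34, 27, m, 9), (c, 34, 27, s, 7), (c, 34, 27, t, 7), (c, 34, 27, v, 11), (c, 34, 27, x, 32), (c, 34, 27, y, 13), (c, 34, 27, y, 14), (c, 34, 27, z, 21), (m, 34, 9, a, 16), (m, 34, 9, c, 27), (m, 34, 9, s, 7), (m, 34, 9, t, 7), (m, 34, 9, v, 11), (m, 34, 9, x, 32), (m, 34, 9, y, 13), (m, 34, 9, y, 14), (m, 34, 9, z, 21), (s, 34, 7, a, 16), (s, 34, 7, c, 27), (s, 34, 7, m, 9), (s, 34, 7, t, 7), (s, 34, 7, v, 11), (s, 34, 7, x, 32), (s, 34, 7, y, 13), (s, 34, 7, y, 14), (s, 34, 7, z, 21), (t, 34, 7, a, 16), (t, 34, 7, c, 27), (t, 34, 7, m, 9), (t, 34, 7, s, 7), (t, 34, 7, v, 11), (t, 34, 7, x, 32), (t, 34, 7, y, 13), (t, 34, 7, y, 14), (t, 34, 7, z, 21), (v, 34, 11, a, 16), (v, 34, 11, c, 27), (v, 34, 11, m, 9), (v, 34, 11, s, 7), (v, 34, 11, t, 7), (v, 34, 11, x, 32), (v, 34, 11, y, 13), (v, 34, 11, y, 14), (v, 34, 11, z, 21), (x, 34, 32, a, 16), (x, 34, 32, c, 27), (x, 34, 32, m, 9), (x, 34, 32, s, 7), (x, 34, 32, t, 7), (x, 34, 32, v, 11), (x, 34, 32, y, 13), (x, 34, 32, y, 14), (x, 34, 32, z, 21), (y, 34, 13, a, 16), (y, 34, 13, c, 27), (y, 34, 13, m, 9), (y, 34, 13, s, 7), (y, 34, 13, t, 7), (y, 34, 13, v, 11), (y, 34, 13, x, 32), (y, 34, 13, z, 21), (y, 34, 14, a, 16), (y, 34, 14, c, 27), (y, 34, 14, m, 9), (y, 34, 14, s, 7), (y, 34, 14, t, 7), (y, 34, 14, v, 11), (y, 34, 14, x, 32), (y, 34, 14, z, 21), (z, 34, 21, a, 16), (z, 34, 21, c, 27), (z, 34, 21, m, 9), (z, 34, 21, s, 7), (z, 34, 21, t, 7), (z, 34, 21, v, 11), (z, 34, 21, x, 32), (z, 34, 21, y, 13), (z, 34, 21, y, 14)}
π[E, F2]: project onto (E, F2) (79 duplicate(s) eliminated) → {(34, a), (34, c), (34, m), (34, s), (34, t), (34, v), (34, x), (34, y), (34, z)}

{(34, a), (34, c), (34, m), (34, s), (34, t), (34, v), (34, x), (34, y), (34, z)}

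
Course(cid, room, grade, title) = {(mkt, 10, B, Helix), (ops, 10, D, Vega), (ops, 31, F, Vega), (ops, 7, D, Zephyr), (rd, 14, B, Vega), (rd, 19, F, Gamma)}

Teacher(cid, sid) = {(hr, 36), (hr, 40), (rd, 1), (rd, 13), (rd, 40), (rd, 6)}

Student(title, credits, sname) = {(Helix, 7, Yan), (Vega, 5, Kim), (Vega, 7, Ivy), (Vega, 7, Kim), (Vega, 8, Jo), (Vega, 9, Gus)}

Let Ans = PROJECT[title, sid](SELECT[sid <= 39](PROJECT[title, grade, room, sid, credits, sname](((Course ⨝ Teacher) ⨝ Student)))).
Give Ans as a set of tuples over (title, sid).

{(Vega, 1), (Vega, 13), (Vega, 6)}

Course ⋈ Teacher (natural join on cid): {(rd, 14, B, Vega, 1), (rd, 14, B, Vega, 13), (rd, 14, B, Vega, 40), (rd, 14, B, Vega, 6), (rd, 19, F, Gamma, 1), (rd, 19, F, Gamma, 13), (rd, 19, F, Gamma, 40), (rd, 19, F, Gamma, 6)}
(Course ⨝ Teacher) ⋈ Student (natural join on title): {(rd, 14, B, Vega, 1, 5, Kim), (rd, 14, B, Vega, 1, 7, Ivy), (rd, 14, B, Vega, 1, 7, Kim), (rd, 14, B, Vega, 1, 8, Jo), (rd, 14, B, Vega, 1, 9, Gus), (rd, 14, B, Vega, 13, 5, Kim), (rd, 14, B, Vega, 13, 7, Ivy), (rd, 14, B, Vega, 13, 7, Kim), (rd, 14, B, Vega, 13, 8, Jo), (rd, 14, B, Vega, 13, 9, Gus), (rd, 14, B, Vega, 40, 5, Kim), (rd, 14, B, Vega, 40, 7, Ivy), (rd, 14, B, Vega, 40, 7, Kim), (rd, 14, B, Vega, 40, 8, Jo), (rd, 14, B, Vega, 40, 9, Gus), (rd, 14, B, Vega, 6, 5, Kim), (rd, 14, B, Vega, 6, 7, Ivy), (rd, 14, B, Vega, 6, 7, Kim), (rd, 14, B, Vega, 6, 8, Jo), (rd, 14, B, Vega, 6, 9, Gus)}
π[title, grade, room, sid, credits, sname]: project onto (title, grade, room, sid, credits, sname) → {(Vega, B, 14, 1, 5, Kim), (Vega, B, 14, 1, 7, Ivy), (Vega, B, 14, 1, 7, Kim), (Vega, B, 14, 1, 8, Jo), (Vega, B, 14, 1, 9, Gus), (Vega, B, 14, 13, 5, Kim), (Vega, B, 14, 13, 7, Ivy), (Vega, B, 14, 13, 7, Kim), (Vega, B, 14, 13, 8, Jo), (Vega, B, 14, 13, 9, Gus), (Vega, B, 14, 40, 5, Kim), (Vega, B, 14, 40, 7, Ivy), (Vega, B, 14, 40, 7, Kim), (Vega, B, 14, 40, 8, Jo), (Vega, B, 14, 40, 9, Gus), (Vega, B, 14, 6, 5, Kim), (Vega, B, 14, 6, 7, Ivy), (Vega, B, 14, 6, 7, Kim), (Vega, B, 14, 6, 8, Jo), (Vega, B, 14, 6, 9, Gus)}
Apply σ_{sid <= 39}; surviving tuples: {(Vega, B, 14, 1, 5, Kim), (Vega, B, 14, 1, 7, Ivy), (Vega, B, 14, 1, 7, Kim), (Vega, B, 14, 1, 8, Jo), (Vega, B, 14, 1, 9, Gus), (Vega, B, 14, 13, 5, Kim), (Vega, B, 14, 13, 7, Ivy), (Vega, B, 14, 13, 7, Kim), (Vega, B, 14, 13, 8, Jo), (Vega, B, 14, 13, 9, Gus), (Vega, B, 14, 6, 5, Kim), (Vega, B, 14, 6, 7, Ivy), (Vega, B, 14, 6, 7, Kim), (Vega, B, 14, 6, 8, Jo), (Vega, B, 14, 6, 9, Gus)}
π[title, sid]: project onto (title, sid) (12 duplicate(s) eliminated) → {(Vega, 1), (Vega, 13), (Vega, 6)}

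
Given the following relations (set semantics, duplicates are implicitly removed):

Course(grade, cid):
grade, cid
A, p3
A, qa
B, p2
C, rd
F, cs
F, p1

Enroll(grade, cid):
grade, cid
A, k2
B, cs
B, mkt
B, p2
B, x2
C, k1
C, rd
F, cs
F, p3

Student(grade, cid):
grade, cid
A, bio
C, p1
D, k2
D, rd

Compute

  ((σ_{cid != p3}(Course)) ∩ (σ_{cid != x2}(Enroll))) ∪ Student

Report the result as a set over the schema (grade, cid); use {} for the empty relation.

{(A, bio), (B, p2), (C, p1), (C, rd), (D, k2), (D, rd), (F, cs)}

σ[cid != p3]: keep tuples satisfying cid != p3 → {(A, qa), (B, p2), (C, rd), (F, cs), (F, p1)}
σ[cid != x2]: keep tuples satisfying cid != x2 → {(A, k2), (B, cs), (B, mkt), (B, p2), (C, k1), (C, rd), (F, cs), (F, p3)}
Set intersection of the two operands is {(B, p2), (C, rd), (F, cs)}.
Set union of the two operands is {(A, bio), (B, p2), (C, p1), (C, rd), (D, k2), (D, rd), (F, cs)}.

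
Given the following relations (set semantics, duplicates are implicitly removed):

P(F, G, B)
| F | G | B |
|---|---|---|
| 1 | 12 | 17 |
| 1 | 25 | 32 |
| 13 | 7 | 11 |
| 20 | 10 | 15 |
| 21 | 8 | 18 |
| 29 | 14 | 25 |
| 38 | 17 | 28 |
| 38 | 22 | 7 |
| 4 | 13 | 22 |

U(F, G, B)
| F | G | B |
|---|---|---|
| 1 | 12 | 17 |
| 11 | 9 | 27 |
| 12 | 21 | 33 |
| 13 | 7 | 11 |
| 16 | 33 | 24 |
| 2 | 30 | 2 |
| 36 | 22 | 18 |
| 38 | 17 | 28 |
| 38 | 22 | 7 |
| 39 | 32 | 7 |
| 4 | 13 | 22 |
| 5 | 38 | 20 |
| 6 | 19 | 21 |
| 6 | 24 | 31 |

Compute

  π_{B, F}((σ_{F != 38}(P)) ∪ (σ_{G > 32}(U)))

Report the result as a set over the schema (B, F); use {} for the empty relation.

Filtering on F != 38 leaves {(1, 12, 17), (1, 25, 32), (13, 7, 11), (20, 10, 15), (21, 8, 18), (29, 14, 25), (4, 13, 22)}.
Filtering on G > 32 leaves {(16, 33, 24), (5, 38, 20)}.
Taking the union: {(1, 12, 17), (1, 25, 32), (13, 7, 11), (16, 33, 24), (20, 10, 15), (21, 8, 18), (29, 14, 25), (4, 13, 22), (5, 38, 20)}
π_{B, F} gives {(11, 13), (15, 20), (17, 1), (18, 21), (20, 5), (22, 4), (24, 16), (25, 29), (32, 1)}.

{(11, 13), (15, 20), (17, 1), (18, 21), (20, 5), (22, 4), (24, 16), (25, 29), (32, 1)}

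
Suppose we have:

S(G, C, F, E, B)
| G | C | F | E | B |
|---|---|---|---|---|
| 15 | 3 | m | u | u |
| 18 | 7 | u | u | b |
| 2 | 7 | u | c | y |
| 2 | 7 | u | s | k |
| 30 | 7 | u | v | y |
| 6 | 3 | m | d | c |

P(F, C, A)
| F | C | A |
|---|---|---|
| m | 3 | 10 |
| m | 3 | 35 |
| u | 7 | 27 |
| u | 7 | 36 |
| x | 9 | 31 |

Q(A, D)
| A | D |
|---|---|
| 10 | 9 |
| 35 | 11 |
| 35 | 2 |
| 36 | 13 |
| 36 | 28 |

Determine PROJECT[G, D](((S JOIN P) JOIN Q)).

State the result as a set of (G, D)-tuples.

{(15, 11), (15, 2), (15, 9), (18, 13), (18, 28), (2, 13), (2, 28), (30, 13), (30, 28), (6, 11), (6, 2), (6, 9)}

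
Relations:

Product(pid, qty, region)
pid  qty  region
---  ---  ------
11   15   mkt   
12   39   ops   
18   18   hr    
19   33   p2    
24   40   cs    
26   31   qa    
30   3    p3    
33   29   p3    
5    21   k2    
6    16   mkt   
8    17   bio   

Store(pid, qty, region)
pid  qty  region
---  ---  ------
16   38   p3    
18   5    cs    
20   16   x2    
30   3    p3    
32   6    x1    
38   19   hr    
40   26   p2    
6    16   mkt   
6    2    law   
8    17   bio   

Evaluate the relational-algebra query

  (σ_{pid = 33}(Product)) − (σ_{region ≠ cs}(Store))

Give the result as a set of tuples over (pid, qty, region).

{(33, 29, p3)}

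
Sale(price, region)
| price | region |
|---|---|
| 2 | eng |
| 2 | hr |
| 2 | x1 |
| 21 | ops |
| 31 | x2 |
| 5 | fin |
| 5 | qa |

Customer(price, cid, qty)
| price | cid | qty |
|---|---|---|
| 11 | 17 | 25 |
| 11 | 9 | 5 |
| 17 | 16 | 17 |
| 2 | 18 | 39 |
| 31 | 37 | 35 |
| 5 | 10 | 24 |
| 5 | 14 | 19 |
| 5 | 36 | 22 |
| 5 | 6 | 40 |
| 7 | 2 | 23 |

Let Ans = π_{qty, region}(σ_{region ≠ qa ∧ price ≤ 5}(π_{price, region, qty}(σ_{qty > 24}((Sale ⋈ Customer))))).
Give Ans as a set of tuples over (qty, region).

{(39, eng), (39, hr), (39, x1), (40, fin)}

Sale ⋈ Customer (natural join on price): {(2, eng, 18, 39), (2, hr, 18, 39), (2, x1, 18, 39), (31, x2, 37, 35), (5, fin, 10, 24), (5, fin, 14, 19), (5, fin, 36, 22), (5, fin, 6, 40), (5, qa, 10, 24), (5, qa, 14, 19), (5, qa, 36, 22), (5, qa, 6, 40)}
Apply σ_{qty > 24}; surviving tuples: {(2, eng, 18, 39), (2, hr, 18, 39), (2, x1, 18, 39), (31, x2, 37, 35), (5, fin, 6, 40), (5, qa, 6, 40)}
Projecting to price, region, qty: {(2, eng, 39), (2, hr, 39), (2, x1, 39), (31, x2, 35), (5, fin, 40), (5, qa, 40)}
Apply σ_{region ≠ qa ∧ price ≤ 5}; surviving tuples: {(2, eng, 39), (2, hr, 39), (2, x1, 39), (5, fin, 40)}
Projecting to qty, region: {(39, eng), (39, hr), (39, x1), (40, fin)}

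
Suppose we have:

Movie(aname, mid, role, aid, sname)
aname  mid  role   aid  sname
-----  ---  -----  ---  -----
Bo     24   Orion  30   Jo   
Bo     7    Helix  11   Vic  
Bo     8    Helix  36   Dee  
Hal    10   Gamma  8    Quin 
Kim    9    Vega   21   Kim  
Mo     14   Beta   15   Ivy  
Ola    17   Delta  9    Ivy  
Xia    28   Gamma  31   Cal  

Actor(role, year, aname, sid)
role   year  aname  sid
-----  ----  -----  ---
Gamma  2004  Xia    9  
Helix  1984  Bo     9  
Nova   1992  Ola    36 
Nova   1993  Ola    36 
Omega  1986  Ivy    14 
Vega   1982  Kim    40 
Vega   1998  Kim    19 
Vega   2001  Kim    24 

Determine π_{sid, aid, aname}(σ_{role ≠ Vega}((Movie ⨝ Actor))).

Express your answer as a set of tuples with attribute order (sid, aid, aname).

Movie ⋈ Actor (natural join on aname, role): {(Bo, 7, Helix, 11, Vic, 1984, 9), (Bo, 8, Helix, 36, Dee, 1984, 9), (Kim, 9, Vega, 21, Kim, 1982, 40), (Kim, 9, Vega, 21, Kim, 1998, 19), (Kim, 9, Vega, 21, Kim, 2001, 24), (Xia, 28, Gamma, 31, Cal, 2004, 9)}
Selection role ≠ Vega: {(Bo, 7, Helix, 11, Vic, 1984, 9), (Bo, 8, Helix, 36, Dee, 1984, 9), (Xia, 28, Gamma, 31, Cal, 2004, 9)}
π[sid, aid, aname]: project onto (sid, aid, aname) → {(9, 11, Bo), (9, 31, Xia), (9, 36, Bo)}

{(9, 11, Bo), (9, 31, Xia), (9, 36, Bo)}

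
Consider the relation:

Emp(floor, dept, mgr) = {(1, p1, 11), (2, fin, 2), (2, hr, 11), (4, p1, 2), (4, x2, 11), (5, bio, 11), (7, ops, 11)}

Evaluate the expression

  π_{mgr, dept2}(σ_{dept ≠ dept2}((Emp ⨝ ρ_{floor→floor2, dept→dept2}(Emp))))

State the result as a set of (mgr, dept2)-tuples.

ρ[floor→floor2, dept→dept2]: schema becomes (floor2, dept2, mgr); tuples unchanged.
Natural join on mgr: {(1, p1, 11, 1, p1), (1, p1, 11, 2, hr), (1, p1, 11, 4, x2), (1, p1, 11, 5, bio), (1, p1, 11, 7, ops), (2, fin, 2, 2, fin), (2, fin, 2, 4, p1), (2, hr, 11, 1, p1), (2, hr, 11, 2, hr), (2, hr, 11, 4, x2), (2, hr, 11, 5, bio), (2, hr, 11, 7, ops), (4, p1, 2, 2, fin), (4, p1, 2, 4, p1), (4, x2, 11, 1, p1), (4, x2, 11, 2, hr), (4, x2, 11, 4, x2), (4, x2, 11, 5, bio), (4, x2, 11, 7, ops), (5, bio, 11, 1, p1), (5, bio, 11, 2, hr), (5, bio, 11, 4, x2), (5, bio, 11, 5, bio), (5, bio, 11, 7, ops), (7, ops, 11, 1, p1), (7, ops, 11, 2, hr), (7, ops, 11, 4, x2), (7, ops, 11, 5, bio), (7, ops, 11, 7, ops)}
σ[dept ≠ dept2]: keep tuples satisfying dept ≠ dept2 → {(1, p1, 11, 2, hr), (1, p1, 11, 4, x2), (1, p1, 11, 5, bio), (1, p1, 11, 7, ops), (2, fin, 2, 4, p1), (2, hr, 11, 1, p1), (2, hr, 11, 4, x2), (2, hr, 11, 5, bio), (2, hr, 11, 7, ops), (4, p1, 2, 2, fin), (4, x2, 11, 1, p1), (4, x2, 11, 2, hr), (4, x2, 11, 5, bio), (4, x2, 11, 7, ops), (5, bio, 11, 1, p1), (5, bio, 11, 2, hr), (5, bio, 11, 4, x2), (5, bio, 11, 7, ops), (7, ops, 11, 1, p1), (7, ops, 11, 2, hr), (7, ops, 11, 4, x2), (7, ops, 11, 5, bio)}
π[mgr, dept2]: project onto (mgr, dept2) (15 duplicate(s) eliminated) → {(11, bio), (11, hr), (11, ops), (11, p1), (11, x2), (2, fin), (2, p1)}

{(11, bio), (11, hr), (11, ops), (11, p1), (11, x2), (2, fin), (2, p1)}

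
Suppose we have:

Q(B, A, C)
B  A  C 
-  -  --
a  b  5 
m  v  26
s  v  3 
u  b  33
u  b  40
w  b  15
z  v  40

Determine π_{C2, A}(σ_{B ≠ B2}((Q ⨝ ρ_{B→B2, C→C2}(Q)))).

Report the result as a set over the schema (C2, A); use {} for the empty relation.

{(15, b), (26, v), (3, v), (33, b), (40, b), (40, v), (5, b)}

ρ[B→B2, C→C2]: schema becomes (B2, A, C2); tuples unchanged.
Natural join on A: {(a, b, 5, a, 5), (a, b, 5, u, 33), (a, b, 5, u, 40), (a, b, 5, w, 15), (m, v, 26, m, 26), (m, v, 26, s, 3), (m, v, 26, z, 40), (s, v, 3, m, 26), (s, v, 3, s, 3), (s, v, 3, z, 40), (u, b, 33, a, 5), (u, b, 33, u, 33), (u, b, 33, u, 40), (u, b, 33, w, 15), (u, b, 40, a, 5), (u, b, 40, u, 33), (u, b, 40, u, 40), (u, b, 40, w, 15), (w, b, 15, a, 5), (w, b, 15, u, 33), (w, b, 15, u, 40), (w, b, 15, w, 15), (z, v, 40, m, 26), (z, v, 40, s, 3), (z, v, 40, z, 40)}
Apply σ_{B ≠ B2}; surviving tuples: {(a, b, 5, u, 33), (a, b, 5, u, 40), (a, b, 5, w, 15), (m, v, 26, s, 3), (m, v, 26, z, 40), (s, v, 3, m, 26), (s, v, 3, z, 40), (u, b, 33, a, 5), (u, b, 33, w, 15), (u, b, 40, a, 5), (u, b, 40, w, 15), (w, b, 15, a, 5), (w, b, 15, u, 33), (w, b, 15, u, 40), (z, v, 40, m, 26), (z, v, 40, s, 3)}
π_{C2, A} gives {(15, b), (26, v), (3, v), (33, b), (40, b), (40, v), (5, b)} (9 duplicate(s) eliminated).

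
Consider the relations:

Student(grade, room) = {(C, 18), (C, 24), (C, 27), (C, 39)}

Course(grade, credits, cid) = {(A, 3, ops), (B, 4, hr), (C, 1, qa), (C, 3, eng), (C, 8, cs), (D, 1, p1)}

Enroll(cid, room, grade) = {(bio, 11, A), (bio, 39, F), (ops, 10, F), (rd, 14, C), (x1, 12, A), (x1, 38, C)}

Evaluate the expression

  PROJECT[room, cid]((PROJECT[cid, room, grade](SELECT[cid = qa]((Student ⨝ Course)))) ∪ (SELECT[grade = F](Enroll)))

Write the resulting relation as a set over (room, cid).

Natural join on grade: {(C, 18, 1, qa), (C, 18, 3, eng), (C, 18, 8, cs), (C, 24, 1, qa), (C, 24, 3, eng), (C, 24, 8, cs), (C, 27, 1, qa), (C, 27, 3, eng), (C, 27, 8, cs), (C, 39, 1, qa), (C, 39, 3, eng), (C, 39, 8, cs)}
σ[cid = qa]: keep tuples satisfying cid = qa → {(C, 18, 1, qa), (C, 24, 1, qa), (C, 27, 1, qa), (C, 39, 1, qa)}
Projecting to cid, room, grade: {(qa, 18, C), (qa, 24, C), (qa, 27, C), (qa, 39, C)}
σ[grade = F]: keep tuples satisfying grade = F → {(bio, 39, F), (ops, 10, F)}
Union: {(qa, 18, C), (qa, 24, C), (qa, 27, C), (qa, 39, C)} with {(bio, 39, F), (ops, 10, F)} → {(bio, 39, F), (ops, 10, F), (qa, 18, C), (qa, 24, C), (qa, 27, C), (qa, 39, C)}
Projecting to room, cid: {(10, ops), (18, qa), (24, qa), (27, qa), (39, bio), (39, qa)}

{(10, ops), (18, qa), (24, qa), (27, qa), (39, bio), (39, qa)}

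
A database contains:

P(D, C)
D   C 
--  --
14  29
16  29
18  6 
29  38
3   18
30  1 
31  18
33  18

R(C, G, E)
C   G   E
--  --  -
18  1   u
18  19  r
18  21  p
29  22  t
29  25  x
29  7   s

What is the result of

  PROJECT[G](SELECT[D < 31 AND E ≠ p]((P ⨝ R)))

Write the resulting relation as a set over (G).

{1, 19, 22, 25, 7}

P ⋈ R (natural join on C): {(14, 29, 22, t), (14, 29, 25, x), (14, 29, 7, s), (16, 29, 22, t), (16, 29, 25, x), (16, 29, 7, s), (3, 18, 1, u), (3, 18, 19, r), (3, 18, 21, p), (31, 18, 1, u), (31, 18, 19, r), (31, 18, 21, p), (33, 18, 1, u), (33, 18, 19, r), (33, 18, 21, p)}
Selection D < 31 AND E ≠ p: {(14, 29, 22, t), (14, 29, 25, x), (14, 29, 7, s), (16, 29, 22, t), (16, 29, 25, x), (16, 29, 7, s), (3, 18, 1, u), (3, 18, 19, r)}
Projecting to G (3 duplicate(s) eliminated): {1, 19, 22, 25, 7}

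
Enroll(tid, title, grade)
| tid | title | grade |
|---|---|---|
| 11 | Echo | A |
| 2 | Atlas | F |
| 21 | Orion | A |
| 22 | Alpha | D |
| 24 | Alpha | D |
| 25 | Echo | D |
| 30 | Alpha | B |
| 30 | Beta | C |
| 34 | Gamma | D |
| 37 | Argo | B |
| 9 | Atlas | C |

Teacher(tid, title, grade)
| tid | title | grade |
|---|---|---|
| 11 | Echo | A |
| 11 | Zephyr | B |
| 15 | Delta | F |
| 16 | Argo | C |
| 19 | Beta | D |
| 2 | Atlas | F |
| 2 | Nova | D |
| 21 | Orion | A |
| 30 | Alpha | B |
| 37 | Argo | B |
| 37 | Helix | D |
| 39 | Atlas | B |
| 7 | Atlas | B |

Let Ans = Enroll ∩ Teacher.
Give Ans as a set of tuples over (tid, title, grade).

{(11, Echo, A), (2, Atlas, F), (21, Orion, A), (30, Alpha, B), (37, Argo, B)}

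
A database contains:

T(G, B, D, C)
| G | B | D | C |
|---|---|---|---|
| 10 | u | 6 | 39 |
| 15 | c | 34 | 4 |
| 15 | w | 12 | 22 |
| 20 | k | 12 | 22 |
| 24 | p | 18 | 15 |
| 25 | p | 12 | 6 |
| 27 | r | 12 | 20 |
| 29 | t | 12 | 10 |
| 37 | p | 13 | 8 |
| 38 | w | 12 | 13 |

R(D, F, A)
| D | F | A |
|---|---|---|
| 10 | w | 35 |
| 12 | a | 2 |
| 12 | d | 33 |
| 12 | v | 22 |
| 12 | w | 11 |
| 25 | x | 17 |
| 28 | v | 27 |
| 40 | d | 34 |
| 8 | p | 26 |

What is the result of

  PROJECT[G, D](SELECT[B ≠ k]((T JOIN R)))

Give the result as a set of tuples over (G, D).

{(15, 12), (25, 12), (27, 12), (29, 12), (38, 12)}

T ⋈ R (natural join on D): {(15, w, 12, 22, a, 2), (15, w, 12, 22, d, 33), (15, w, 12, 22, v, 22), (15, w, 12, 22, w, 11), (20, k, 12, 22, a, 2), (20, k, 12, 22, d, 33), (20, k, 12, 22, v, 22), (20, k, 12, 22, w, 11), (25, p, 12, 6, a, 2), (25, p, 12, 6, d, 33), (25, p, 12, 6, v, 22), (25, p, 12, 6, w, 11), (27, r, 12, 20, a, 2), (27, r, 12, 20, d, 33), (27, r, 12, 20, v, 22), (27, r, 12, 20, w, 11), (29, t, 12, 10, a, 2), (29, t, 12, 10, d, 33), (29, t, 12, 10, v, 22), (29, t, 12, 10, w, 11), (38, w, 12, 13, a, 2), (38, w, 12, 13, d, 33), (38, w, 12, 13, v, 22), (38, w, 12, 13, w, 11)}
σ[B ≠ k]: keep tuples satisfying B ≠ k → {(15, w, 12, 22, a, 2), (15, w, 12, 22, d, 33), (15, w, 12, 22, v, 22), (15, w, 12, 22, w, 11), (25, p, 12, 6, a, 2), (25, p, 12, 6, d, 33), (25, p, 12, 6, v, 22), (25, p, 12, 6, w, 11), (27, r, 12, 20, a, 2), (27, r, 12, 20, d, 33), (27, r, 12, 20, v, 22), (27, r, 12, 20, w, 11), (29, t, 12, 10, a, 2), (29, t, 12, 10, d, 33), (29, t, 12, 10, v, 22), (29, t, 12, 10, w, 11), (38, w, 12, 13, a, 2), (38, w, 12, 13, d, 33), (38, w, 12, 13, v, 22), (38, w, 12, 13, w, 11)}
π[G, D]: project onto (G, D) (15 duplicate(s) eliminated) → {(15, 12), (25, 12), (27, 12), (29, 12), (38, 12)}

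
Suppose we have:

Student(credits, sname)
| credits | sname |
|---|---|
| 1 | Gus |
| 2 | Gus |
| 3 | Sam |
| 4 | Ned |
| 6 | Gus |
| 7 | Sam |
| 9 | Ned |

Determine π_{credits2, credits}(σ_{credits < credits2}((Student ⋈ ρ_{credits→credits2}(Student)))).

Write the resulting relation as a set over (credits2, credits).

{(2, 1), (6, 1), (6, 2), (7, 3), (9, 4)}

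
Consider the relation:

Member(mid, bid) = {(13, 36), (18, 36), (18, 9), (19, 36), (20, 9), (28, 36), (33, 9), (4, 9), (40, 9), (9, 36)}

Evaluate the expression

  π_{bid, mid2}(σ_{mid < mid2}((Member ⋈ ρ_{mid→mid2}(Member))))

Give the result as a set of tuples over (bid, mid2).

{(36, 13), (36, 18), (36, 19), (36, 28), (9, 18), (9, 20), (9, 33), (9, 40)}

ρ[mid→mid2]: schema becomes (mid2, bid); tuples unchanged.
Joining Member and ρ_{mid→mid2}(Member) on bid yields {(13, 36, 13), (13, 36, 18), (13, 36, 19), (13, 36, 28), (13, 36, 9), (18, 36, 13), (18, 36, 18), (18, 36, 19), (18, 36, 28), (18, 36, 9), (18, 9, 18), (18, 9, 20), (18, 9, 33), (18, 9, 4), (18, 9, 40), (19, 36, 13), (19, 36, 18), (19, 36, 19), (19, 36, 28), (19, 36, 9), (20, 9, 18), (20, 9, 20), (20, 9, 33), (20, 9, 4), (20, 9, 40), (28, 36, 13), (28, 36, 18), (28, 36, 19), (28, 36, 28), (28, 36, 9), (33, 9, 18), (33, 9, 20), (33, 9, 33), (33, 9, 4), (33, 9, 40), (4, 9, 18), (4, 9, 20), (4, 9, 33), (4, 9, 4), (4, 9, 40), (40, 9, 18), (40, 9, 20), (40, 9, 33), (40, 9, 4), (40, 9, 40), (9, 36, 13), (9, 36, 18), (9, 36, 19), (9, 36, 28), (9, 36, 9)}.
Apply σ_{mid < mid2}; surviving tuples: {(13, 36, 18), (13, 36, 19), (13, 36, 28), (18, 36, 19), (18, 36, 28), (18, 9, 20), (18, 9, 33), (18, 9, 40), (19, 36, 28), (20, 9, 33), (20, 9, 40), (33, 9, 40), (4, 9, 18), (4, 9, 20), (4, 9, 33), (4, 9, 40), (9, 36, 13), (9, 36, 18), (9, 36, 19), (9, 36, 28)}
π_{bid, mid2} gives {(36, 13), (36, 18), (36, 19), (36, 28), (9, 18), (9, 20), (9, 33), (9, 40)} (12 duplicate(s) eliminated).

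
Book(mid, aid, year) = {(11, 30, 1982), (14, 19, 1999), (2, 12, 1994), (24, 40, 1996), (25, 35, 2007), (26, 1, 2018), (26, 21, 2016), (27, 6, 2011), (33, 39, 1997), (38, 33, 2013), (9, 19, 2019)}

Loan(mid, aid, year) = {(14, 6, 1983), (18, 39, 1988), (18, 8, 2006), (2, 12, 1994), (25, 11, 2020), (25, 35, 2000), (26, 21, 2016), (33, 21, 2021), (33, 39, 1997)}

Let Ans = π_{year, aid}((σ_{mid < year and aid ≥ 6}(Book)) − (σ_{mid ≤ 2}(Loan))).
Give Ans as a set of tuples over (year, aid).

Selection mid < year and aid ≥ 6: {(11, 30, 1982), (14, 19, 1999), (2, 12, 1994), (24, 40, 1996), (25, 35, 2007), (26, 21, 2016), (27, 6, 2011), (33, 39, 1997), (38, 33, 2013), (9, 19, 2019)}
Selection mid ≤ 2: {(2, 12, 1994)}
Taking the difference: {(11, 30, 1982), (14, 19, 1999), (24, 40, 1996), (25, 35, 2007), (26, 21, 2016), (27, 6, 2011), (33, 39, 1997), (38, 33, 2013), (9, 19, 2019)}
Projecting to year, aid: {(1982, 30), (1996, 40), (1997, 39), (1999, 19), (2007, 35), (2011, 6), (2013, 33), (2016, 21), (2019, 19)}

{(1982, 30), (1996, 40), (1997, 39), (1999, 19), (2007, 35), (2011, 6), (2013, 33), (2016, 21), (2019, 19)}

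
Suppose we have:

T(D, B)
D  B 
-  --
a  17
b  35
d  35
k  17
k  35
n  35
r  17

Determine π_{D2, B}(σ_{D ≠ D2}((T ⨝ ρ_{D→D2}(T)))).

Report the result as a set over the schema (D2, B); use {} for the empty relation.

ρ[D→D2]: schema becomes (D2, B); tuples unchanged.
Joining T and ρ_{D→D2}(T) on B yields {(a, 17, a), (a, 17, k), (a, 17, r), (b, 35, b), (b, 35, d), (b, 35, k), (b, 35, n), (d, 35, b), (d, 35, d), (d, 35, k), (d, 35, n), (k, 17, a), (k, 17, k), (k, 17, r), (k, 35, b), (k, 35, d), (k, 35, k), (k, 35, n), (n, 35, b), (n, 35, d), (n, 35, k), (n, 35, n), (r, 17, a), (r, 17, k), (r, 17, r)}.
Selection D ≠ D2: {(a, 17, k), (a, 17, r), (b, 35, d), (b, 35, k), (b, 35, n), (d, 35, b), (d, 35, k), (d, 35, n), (k, 17, a), (k, 17, r), (k, 35, b), (k, 35, d), (k, 35, n), (n, 35, b), (n, 35, d), (n, 35, k), (r, 17, a), (r, 17, k)}
Keep only column(s) D2, B (11 duplicate(s) eliminated): {(a, 17), (b, 35), (d, 35), (k, 17), (k, 35), (n, 35), (r, 17)}

{(a, 17), (b, 35), (d, 35), (k, 17), (k, 35), (n, 35), (r, 17)}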